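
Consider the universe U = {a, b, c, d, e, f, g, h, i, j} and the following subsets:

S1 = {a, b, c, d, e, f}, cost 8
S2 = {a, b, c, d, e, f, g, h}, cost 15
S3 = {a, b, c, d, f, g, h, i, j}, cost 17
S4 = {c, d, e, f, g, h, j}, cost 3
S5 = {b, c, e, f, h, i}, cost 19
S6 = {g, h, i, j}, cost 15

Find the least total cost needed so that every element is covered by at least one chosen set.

20

S3, S4 cover every element at cost 17 + 3 = 20.
Any cover uses at least 2 sets; among all covering selections none totals below 20.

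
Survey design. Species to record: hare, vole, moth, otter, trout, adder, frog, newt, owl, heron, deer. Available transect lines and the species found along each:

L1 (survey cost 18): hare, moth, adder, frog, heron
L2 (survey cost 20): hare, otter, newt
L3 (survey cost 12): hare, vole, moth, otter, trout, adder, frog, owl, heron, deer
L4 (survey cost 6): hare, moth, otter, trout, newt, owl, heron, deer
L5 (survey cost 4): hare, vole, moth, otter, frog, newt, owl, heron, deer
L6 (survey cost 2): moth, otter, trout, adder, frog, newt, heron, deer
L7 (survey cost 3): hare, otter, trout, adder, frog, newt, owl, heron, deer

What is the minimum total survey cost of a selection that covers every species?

6

L5, L6 cover every species at survey cost 4 + 2 = 6.
Any cover uses at least 2 transects; among all covering selections none totals below 6.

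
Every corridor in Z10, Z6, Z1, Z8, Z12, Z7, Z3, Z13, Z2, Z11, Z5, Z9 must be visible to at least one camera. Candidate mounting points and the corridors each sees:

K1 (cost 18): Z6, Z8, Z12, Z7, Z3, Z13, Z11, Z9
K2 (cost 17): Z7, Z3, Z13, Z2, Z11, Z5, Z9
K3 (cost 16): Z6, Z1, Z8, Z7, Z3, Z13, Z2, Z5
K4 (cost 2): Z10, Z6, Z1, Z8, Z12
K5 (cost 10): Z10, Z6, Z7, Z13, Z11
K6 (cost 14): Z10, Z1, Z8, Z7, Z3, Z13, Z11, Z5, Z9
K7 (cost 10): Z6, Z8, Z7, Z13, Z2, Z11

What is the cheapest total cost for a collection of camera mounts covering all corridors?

19

K2, K4 cover every corridor at cost 17 + 2 = 19.
Any cover uses at least 2 camera mounts; among all covering selections none totals below 19.
Greedy by coverage-per-cost would pick K4, K6, K7 for 26 — worse than the optimum 19.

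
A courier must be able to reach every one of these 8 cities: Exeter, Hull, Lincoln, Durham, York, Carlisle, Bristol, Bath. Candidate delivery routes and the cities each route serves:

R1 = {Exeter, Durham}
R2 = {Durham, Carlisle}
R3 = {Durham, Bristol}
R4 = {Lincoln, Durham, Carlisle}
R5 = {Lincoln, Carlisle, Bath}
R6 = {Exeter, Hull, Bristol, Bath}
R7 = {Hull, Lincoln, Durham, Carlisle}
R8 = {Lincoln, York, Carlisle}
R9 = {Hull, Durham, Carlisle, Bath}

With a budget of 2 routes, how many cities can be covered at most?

7

Choosing R4, R6 covers {Exeter, Hull, Lincoln, Durham, Carlisle, Bristol, Bath} — 7 cities.
No choice of 2 routes does better; here York is left uncovered.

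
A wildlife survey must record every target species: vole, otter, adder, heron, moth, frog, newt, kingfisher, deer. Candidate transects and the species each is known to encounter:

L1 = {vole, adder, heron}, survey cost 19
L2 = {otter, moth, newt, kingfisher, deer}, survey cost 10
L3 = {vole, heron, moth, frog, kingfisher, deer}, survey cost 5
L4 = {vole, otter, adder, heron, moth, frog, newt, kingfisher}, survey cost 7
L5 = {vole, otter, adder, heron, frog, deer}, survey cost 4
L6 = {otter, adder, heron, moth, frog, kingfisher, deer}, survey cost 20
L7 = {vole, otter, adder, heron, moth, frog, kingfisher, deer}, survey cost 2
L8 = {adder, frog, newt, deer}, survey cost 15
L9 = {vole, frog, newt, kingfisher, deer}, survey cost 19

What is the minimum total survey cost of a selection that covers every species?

9

L4, L7 cover every species at survey cost 7 + 2 = 9.
Any cover uses at least 2 transects; among all covering selections none totals below 9.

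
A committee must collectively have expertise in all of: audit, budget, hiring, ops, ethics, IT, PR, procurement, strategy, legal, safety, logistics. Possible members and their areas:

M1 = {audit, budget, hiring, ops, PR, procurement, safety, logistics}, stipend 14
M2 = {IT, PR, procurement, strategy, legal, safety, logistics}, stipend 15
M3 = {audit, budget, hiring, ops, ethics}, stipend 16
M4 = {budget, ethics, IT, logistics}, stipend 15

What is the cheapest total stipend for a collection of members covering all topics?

31

M2, M3 cover every topic at stipend 15 + 16 = 31.
Any cover uses at least 2 members; among all covering selections none totals below 31.
Greedy by coverage-per-stipend would pick M1, M2, M4 for 44 — worse than the optimum 31.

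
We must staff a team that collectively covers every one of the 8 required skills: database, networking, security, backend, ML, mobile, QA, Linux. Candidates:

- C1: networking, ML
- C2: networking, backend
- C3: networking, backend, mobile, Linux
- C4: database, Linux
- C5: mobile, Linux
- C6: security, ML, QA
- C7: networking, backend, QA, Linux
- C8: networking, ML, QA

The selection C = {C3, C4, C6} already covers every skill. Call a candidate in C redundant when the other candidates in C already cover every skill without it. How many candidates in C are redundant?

Drop C3: networking, backend, mobile uncovered — not redundant.
Drop C4: database uncovered — not redundant.
Drop C6: security, ML, QA uncovered — not redundant.
None of the candidates in C is redundant.

0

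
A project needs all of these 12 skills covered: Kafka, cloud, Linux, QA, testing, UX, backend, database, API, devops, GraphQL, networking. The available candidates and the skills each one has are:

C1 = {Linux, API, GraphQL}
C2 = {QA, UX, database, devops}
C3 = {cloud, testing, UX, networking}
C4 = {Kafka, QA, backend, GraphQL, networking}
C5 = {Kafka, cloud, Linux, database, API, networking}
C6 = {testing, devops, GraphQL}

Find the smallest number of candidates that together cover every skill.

4

C1, C2, C3, C4 together cover {Kafka, cloud, Linux, QA, testing, UX, backend, database, API, devops, GraphQL, networking} — every skill.
No 3 of the 6 candidates cover everything (all 20 triples fall short), so 4 is minimum.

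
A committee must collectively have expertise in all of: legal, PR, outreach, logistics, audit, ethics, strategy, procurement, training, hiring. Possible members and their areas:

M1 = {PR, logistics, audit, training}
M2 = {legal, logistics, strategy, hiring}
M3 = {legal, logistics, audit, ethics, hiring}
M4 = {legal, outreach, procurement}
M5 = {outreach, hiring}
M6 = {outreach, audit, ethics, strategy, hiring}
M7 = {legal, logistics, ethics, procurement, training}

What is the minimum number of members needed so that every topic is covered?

M1, M4, M6 together cover {legal, PR, outreach, logistics, audit, ethics, strategy, procurement, training, hiring} — every topic.
No 2 of the 7 members cover everything (all 21 pairs fall short), so 3 is minimum.
Greedy (largest uncovered first) would take M3, M1, M4, M2 — 4 members — but 3 suffice.

3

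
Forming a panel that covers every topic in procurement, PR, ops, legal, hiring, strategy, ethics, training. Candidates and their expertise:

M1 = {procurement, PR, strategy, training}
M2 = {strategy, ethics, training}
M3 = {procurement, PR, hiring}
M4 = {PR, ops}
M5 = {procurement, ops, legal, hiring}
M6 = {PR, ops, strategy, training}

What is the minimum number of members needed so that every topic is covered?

3

M1, M2, M5 together cover {procurement, PR, ops, legal, hiring, strategy, ethics, training} — every topic.
No 2 of the 6 members cover everything (all 15 pairs fall short), so 3 is minimum.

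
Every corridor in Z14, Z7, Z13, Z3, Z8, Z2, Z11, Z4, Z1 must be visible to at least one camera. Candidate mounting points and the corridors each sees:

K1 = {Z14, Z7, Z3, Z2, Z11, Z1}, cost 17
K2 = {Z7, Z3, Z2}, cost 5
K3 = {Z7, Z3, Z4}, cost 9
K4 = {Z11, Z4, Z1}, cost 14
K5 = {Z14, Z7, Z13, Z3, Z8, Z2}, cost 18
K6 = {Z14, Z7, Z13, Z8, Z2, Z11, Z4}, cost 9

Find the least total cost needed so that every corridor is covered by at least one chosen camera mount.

K1, K6 cover every corridor at cost 17 + 9 = 26.
Any cover uses at least 2 camera mounts; among all covering selections none totals below 26.

26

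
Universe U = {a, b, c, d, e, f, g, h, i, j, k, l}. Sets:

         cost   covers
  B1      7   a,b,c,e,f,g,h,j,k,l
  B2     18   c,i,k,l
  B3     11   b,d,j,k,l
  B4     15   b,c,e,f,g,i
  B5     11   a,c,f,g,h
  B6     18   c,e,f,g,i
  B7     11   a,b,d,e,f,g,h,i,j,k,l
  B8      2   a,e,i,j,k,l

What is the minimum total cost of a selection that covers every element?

18

B1, B7 cover every element at cost 7 + 11 = 18.
Any cover uses at least 2 sets; among all covering selections none totals below 18.
Greedy by coverage-per-cost would pick B8, B1, B3 for 20 — worse than the optimum 18.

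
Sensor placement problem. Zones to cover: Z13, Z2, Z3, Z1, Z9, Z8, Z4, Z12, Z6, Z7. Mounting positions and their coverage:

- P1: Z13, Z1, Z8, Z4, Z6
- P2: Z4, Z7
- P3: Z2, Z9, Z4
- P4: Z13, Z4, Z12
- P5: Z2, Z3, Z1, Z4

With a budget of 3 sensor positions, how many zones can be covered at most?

8

Choosing P1, P2, P3 covers {Z13, Z2, Z1, Z9, Z8, Z4, Z6, Z7} — 8 zones.
No choice of 3 sensor positions does better; here Z3, Z12 are left uncovered.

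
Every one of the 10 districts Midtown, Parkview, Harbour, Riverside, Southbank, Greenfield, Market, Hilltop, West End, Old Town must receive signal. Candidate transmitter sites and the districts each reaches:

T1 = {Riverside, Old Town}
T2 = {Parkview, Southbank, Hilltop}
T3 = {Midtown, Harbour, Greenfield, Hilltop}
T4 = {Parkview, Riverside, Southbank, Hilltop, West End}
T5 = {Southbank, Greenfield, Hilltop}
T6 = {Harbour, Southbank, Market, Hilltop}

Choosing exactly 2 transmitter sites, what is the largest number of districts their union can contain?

8

Choosing T3, T4 covers {Midtown, Parkview, Harbour, Riverside, Southbank, Greenfield, Hilltop, West End} — 8 districts.
No choice of 2 transmitter sites does better; here Market, Old Town are left uncovered.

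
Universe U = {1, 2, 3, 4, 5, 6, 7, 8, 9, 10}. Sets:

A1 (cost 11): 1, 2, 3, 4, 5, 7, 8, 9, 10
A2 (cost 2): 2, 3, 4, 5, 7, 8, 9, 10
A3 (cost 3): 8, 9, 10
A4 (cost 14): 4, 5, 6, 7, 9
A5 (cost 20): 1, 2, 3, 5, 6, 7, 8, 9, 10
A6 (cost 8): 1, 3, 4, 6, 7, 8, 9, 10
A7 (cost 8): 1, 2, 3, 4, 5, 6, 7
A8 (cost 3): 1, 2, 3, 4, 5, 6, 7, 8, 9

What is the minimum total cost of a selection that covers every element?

A2, A8 cover every element at cost 2 + 3 = 5.
Any cover uses at least 2 sets; among all covering selections none totals below 5.

5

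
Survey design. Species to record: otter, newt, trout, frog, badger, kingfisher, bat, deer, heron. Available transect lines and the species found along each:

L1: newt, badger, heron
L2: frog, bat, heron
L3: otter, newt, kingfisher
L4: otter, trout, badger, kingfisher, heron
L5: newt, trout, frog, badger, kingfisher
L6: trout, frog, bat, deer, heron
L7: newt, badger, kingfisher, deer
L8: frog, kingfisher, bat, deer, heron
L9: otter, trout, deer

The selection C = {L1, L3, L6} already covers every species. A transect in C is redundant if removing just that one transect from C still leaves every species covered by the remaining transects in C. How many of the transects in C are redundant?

0

Drop L1: badger uncovered — not redundant.
Drop L3: otter, kingfisher uncovered — not redundant.
Drop L6: trout, frog, bat, deer uncovered — not redundant.
None of the transects in C is redundant.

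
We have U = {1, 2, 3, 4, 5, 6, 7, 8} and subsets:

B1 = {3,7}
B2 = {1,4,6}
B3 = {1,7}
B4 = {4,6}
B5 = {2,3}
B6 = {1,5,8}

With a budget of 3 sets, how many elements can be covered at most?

Choosing B1, B2, B6 covers {1, 3, 4, 5, 6, 7, 8} — 7 elements.
No choice of 3 sets does better; here 2 is left uncovered.

7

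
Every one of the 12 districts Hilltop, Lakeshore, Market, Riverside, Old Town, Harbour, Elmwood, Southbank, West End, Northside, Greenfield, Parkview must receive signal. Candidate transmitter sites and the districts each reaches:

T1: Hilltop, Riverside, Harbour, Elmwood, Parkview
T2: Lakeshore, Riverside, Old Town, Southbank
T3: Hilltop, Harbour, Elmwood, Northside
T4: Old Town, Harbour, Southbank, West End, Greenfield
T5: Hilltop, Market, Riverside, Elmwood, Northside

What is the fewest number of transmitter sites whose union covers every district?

4

T1, T2, T4, T5 together cover {Hilltop, Lakeshore, Market, Riverside, Old Town, Harbour, Elmwood, Southbank, West End, Northside, Greenfield, Parkview} — every district.
No 3 of the 5 transmitter sites cover everything (all 10 triples fall short), so 4 is minimum.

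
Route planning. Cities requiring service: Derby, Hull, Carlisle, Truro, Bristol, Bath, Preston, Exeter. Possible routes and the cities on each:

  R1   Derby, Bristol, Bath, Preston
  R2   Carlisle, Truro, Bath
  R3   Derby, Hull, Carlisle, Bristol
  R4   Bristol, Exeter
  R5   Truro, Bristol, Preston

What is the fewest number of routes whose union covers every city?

4

R1, R2, R3, R4 together cover {Derby, Hull, Carlisle, Truro, Bristol, Bath, Preston, Exeter} — every city.
No 3 of the 5 routes cover everything (all 10 triples fall short), so 4 is minimum.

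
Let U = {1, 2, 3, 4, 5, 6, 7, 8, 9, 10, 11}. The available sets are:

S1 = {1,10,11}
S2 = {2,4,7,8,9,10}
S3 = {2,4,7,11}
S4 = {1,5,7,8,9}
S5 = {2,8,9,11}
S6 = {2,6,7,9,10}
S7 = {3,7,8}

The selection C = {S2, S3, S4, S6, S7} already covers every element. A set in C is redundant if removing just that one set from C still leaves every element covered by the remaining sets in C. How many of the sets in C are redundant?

Drop S2: the rest still cover every element — redundant.
Drop S3: 11 uncovered — not redundant.
Drop S4: 1, 5 uncovered — not redundant.
Drop S6: 6 uncovered — not redundant.
Drop S7: 3 uncovered — not redundant.
1 redundant: S2.

1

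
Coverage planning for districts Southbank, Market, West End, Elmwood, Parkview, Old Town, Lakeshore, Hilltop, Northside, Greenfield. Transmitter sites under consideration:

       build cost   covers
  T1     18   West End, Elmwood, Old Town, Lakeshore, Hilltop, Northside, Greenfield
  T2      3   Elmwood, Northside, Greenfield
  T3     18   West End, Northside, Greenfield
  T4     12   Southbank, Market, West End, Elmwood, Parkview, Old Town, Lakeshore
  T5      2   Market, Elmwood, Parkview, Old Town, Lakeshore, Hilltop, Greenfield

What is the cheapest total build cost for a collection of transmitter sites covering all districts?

17

T2, T4, T5 cover every district at build cost 3 + 12 + 2 = 17.
Any cover uses at least 2 transmitter sites; among all covering selections none totals below 17.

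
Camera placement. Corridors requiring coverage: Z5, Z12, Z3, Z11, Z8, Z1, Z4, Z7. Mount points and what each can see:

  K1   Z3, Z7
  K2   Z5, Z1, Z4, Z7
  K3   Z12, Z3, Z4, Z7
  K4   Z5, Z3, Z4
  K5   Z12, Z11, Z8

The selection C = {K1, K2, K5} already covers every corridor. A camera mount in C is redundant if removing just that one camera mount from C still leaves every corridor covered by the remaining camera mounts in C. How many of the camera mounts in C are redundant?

Drop K1: Z3 uncovered — not redundant.
Drop K2: Z5, Z1, Z4 uncovered — not redundant.
Drop K5: Z12, Z11, Z8 uncovered — not redundant.
None of the camera mounts in C is redundant.

0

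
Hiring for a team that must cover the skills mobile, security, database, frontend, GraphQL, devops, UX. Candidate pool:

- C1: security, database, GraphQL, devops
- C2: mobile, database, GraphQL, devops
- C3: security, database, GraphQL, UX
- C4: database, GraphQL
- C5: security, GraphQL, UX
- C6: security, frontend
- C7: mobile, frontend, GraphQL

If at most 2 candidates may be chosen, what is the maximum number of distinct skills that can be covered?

6

Choosing C1, C7 covers {mobile, security, database, frontend, GraphQL, devops} — 6 skills.
No choice of 2 candidates does better; here UX is left uncovered.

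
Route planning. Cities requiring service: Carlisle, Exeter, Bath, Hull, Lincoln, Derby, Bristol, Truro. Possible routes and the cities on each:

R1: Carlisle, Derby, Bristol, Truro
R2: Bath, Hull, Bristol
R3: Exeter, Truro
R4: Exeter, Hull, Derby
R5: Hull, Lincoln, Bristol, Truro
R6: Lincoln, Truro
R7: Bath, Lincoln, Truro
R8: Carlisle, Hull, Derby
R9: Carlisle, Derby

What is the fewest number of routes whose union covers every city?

R1, R4, R7 together cover {Carlisle, Exeter, Bath, Hull, Lincoln, Derby, Bristol, Truro} — every city.
No 2 of the 9 routes cover everything (all 36 pairs fall short), so 3 is minimum.
Greedy (largest uncovered first) would take R1, R2, R3, R5 — 4 routes — but 3 suffice.

3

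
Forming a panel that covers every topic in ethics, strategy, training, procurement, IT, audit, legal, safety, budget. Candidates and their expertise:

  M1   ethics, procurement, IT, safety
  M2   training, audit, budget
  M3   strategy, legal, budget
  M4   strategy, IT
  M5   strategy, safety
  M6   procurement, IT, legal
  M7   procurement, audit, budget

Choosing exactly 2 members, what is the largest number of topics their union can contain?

7

Choosing M1, M2 covers {ethics, training, procurement, IT, audit, safety, budget} — 7 topics.
No choice of 2 members does better; here strategy, legal are left uncovered.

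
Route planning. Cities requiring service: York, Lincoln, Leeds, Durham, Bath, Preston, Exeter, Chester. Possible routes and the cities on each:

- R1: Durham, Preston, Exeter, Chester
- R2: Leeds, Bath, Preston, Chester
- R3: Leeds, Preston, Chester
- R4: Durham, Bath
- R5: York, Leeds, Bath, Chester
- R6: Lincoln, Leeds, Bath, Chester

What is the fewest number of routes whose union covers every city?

3

R1, R5, R6 together cover {York, Lincoln, Leeds, Durham, Bath, Preston, Exeter, Chester} — every city.
No 2 of the 6 routes cover everything (all 15 pairs fall short), so 3 is minimum.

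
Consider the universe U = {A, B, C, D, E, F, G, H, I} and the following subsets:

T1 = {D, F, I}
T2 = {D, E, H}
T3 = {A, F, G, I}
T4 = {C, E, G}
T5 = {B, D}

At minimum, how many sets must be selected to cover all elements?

4

T2, T3, T4, T5 together cover {A, B, C, D, E, F, G, H, I} — every element.
No 3 of the 5 sets cover everything (all 10 triples fall short), so 4 is minimum.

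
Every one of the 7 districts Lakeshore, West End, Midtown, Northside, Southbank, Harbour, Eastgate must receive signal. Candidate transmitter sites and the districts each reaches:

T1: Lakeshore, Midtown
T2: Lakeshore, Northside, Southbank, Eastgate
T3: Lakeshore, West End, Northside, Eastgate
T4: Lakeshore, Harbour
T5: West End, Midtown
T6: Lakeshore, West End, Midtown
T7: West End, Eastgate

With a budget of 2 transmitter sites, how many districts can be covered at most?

Choosing T2, T5 covers {Lakeshore, West End, Midtown, Northside, Southbank, Eastgate} — 6 districts.
No choice of 2 transmitter sites does better; here Harbour is left uncovered.

6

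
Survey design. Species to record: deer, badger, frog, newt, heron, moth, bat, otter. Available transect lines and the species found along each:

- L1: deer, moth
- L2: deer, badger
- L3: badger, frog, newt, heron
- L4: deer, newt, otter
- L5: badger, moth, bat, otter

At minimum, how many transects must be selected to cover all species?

L1, L3, L5 together cover {deer, badger, frog, newt, heron, moth, bat, otter} — every species.
No 2 of the 5 transects cover everything (all 10 pairs fall short), so 3 is minimum.

3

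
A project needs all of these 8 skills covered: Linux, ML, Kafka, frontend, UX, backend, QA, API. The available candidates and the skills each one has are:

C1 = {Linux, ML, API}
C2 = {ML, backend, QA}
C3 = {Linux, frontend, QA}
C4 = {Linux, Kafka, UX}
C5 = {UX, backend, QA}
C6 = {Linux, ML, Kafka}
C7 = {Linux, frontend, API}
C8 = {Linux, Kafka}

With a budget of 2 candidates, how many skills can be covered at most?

6

Choosing C1, C5 covers {Linux, ML, UX, backend, QA, API} — 6 skills.
No choice of 2 candidates does better; here Kafka, frontend are left uncovered.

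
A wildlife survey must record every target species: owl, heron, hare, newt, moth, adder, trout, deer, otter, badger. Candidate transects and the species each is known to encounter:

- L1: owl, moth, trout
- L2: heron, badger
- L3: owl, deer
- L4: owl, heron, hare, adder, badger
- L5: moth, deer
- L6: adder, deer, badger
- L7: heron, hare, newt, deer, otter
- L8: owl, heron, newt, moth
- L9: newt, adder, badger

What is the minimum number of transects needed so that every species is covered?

3

L1, L4, L7 together cover {owl, heron, hare, newt, moth, adder, trout, deer, otter, badger} — every species.
No 2 of the 9 transects cover everything (all 36 pairs fall short), so 3 is minimum.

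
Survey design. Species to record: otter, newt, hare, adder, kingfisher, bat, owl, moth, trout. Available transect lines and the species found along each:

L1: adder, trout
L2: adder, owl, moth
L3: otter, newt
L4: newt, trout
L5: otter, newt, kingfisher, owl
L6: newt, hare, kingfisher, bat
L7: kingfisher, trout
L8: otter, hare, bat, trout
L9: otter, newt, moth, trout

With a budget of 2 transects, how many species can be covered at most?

7

Choosing L2, L6 covers {newt, hare, adder, kingfisher, bat, owl, moth} — 7 species.
No choice of 2 transects does better; here otter, trout are left uncovered.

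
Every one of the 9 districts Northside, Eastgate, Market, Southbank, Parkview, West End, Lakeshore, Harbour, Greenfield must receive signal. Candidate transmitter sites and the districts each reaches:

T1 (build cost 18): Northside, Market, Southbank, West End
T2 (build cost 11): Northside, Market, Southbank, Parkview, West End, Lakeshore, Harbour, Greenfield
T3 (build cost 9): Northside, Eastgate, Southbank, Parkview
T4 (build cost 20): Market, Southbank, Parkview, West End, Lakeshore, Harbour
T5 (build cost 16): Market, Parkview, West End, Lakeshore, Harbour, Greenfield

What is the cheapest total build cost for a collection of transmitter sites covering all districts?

20

T2, T3 cover every district at build cost 11 + 9 = 20.
Any cover uses at least 2 transmitter sites; among all covering selections none totals below 20.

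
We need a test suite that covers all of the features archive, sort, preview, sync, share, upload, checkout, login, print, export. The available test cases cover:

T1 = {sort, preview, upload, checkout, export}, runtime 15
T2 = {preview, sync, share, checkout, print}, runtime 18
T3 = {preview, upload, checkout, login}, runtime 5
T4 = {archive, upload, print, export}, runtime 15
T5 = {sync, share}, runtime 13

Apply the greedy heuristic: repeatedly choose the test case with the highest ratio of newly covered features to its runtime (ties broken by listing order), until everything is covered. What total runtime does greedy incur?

Pick 1: T3 adds 4 new (preview, upload, checkout, login) at runtime 5 (ratio 4/5).
Pick 2: T4 adds 3 new (archive, print, export) at runtime 15 (ratio 3/15).
Pick 3: T5 adds 2 new (sync, share) at runtime 13 (ratio 2/13).
Pick 4: T1 adds 1 new (sort) at runtime 15 (ratio 1/15).
Greedy total runtime: 5 + 15 + 13 + 15 = 48.

48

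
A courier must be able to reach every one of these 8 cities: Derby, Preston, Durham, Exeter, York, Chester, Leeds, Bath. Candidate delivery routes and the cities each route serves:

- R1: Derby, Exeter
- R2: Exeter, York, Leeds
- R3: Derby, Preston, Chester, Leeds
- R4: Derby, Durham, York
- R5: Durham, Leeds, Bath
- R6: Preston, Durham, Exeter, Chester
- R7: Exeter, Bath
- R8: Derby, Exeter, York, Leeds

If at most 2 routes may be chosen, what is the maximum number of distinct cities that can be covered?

Choosing R6, R8 covers {Derby, Preston, Durham, Exeter, York, Chester, Leeds} — 7 cities.
No choice of 2 routes does better; here Bath is left uncovered.

7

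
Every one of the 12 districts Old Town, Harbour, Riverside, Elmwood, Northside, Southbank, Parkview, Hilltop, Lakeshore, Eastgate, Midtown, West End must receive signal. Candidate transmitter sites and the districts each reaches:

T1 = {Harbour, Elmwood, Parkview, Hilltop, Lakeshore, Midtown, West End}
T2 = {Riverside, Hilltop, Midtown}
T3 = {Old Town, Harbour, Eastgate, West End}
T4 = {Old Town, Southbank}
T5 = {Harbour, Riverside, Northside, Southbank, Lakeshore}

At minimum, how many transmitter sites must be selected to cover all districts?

T1, T3, T5 together cover {Old Town, Harbour, Riverside, Elmwood, Northside, Southbank, Parkview, Hilltop, Lakeshore, Eastgate, Midtown, West End} — every district.
No 2 of the 5 transmitter sites cover everything (all 10 pairs fall short), so 3 is minimum.

3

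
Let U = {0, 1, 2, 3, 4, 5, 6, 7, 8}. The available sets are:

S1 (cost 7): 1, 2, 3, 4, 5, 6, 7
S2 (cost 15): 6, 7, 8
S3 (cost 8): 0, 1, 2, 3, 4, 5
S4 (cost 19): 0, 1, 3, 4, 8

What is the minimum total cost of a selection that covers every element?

23

S2, S3 cover every element at cost 15 + 8 = 23.
Any cover uses at least 2 sets; among all covering selections none totals below 23.
Greedy by coverage-per-cost would pick S1, S3, S2 for 30 — worse than the optimum 23.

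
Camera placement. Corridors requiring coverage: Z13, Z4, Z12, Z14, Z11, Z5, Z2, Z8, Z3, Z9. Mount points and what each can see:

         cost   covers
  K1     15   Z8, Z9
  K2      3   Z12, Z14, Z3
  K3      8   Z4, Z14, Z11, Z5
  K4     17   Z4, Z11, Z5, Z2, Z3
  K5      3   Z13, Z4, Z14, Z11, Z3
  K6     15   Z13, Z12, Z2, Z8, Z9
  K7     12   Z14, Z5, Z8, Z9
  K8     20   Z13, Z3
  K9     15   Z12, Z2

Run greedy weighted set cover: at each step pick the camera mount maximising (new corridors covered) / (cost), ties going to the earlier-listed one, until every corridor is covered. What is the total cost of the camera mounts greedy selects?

Pick 1: K5 adds 5 new (Z13, Z4, Z14, Z11, Z3) at cost 3 (ratio 5/3).
Pick 2: K2 adds 1 new (Z12) at cost 3 (ratio 1/3).
Pick 3: K7 adds 3 new (Z5, Z8, Z9) at cost 12 (ratio 3/12).
Pick 4: K6 adds 1 new (Z2) at cost 15 (ratio 1/15).
Greedy total cost: 3 + 3 + 12 + 15 = 33. (The true optimum is 26, so greedy overshoots here.)

33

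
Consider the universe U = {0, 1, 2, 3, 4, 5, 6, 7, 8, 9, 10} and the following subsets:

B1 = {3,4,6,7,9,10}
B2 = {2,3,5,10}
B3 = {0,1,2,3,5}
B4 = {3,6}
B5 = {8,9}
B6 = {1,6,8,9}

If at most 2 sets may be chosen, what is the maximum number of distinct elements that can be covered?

10

Choosing B1, B3 covers {0, 1, 2, 3, 4, 5, 6, 7, 9, 10} — 10 elements.
No choice of 2 sets does better; here 8 is left uncovered.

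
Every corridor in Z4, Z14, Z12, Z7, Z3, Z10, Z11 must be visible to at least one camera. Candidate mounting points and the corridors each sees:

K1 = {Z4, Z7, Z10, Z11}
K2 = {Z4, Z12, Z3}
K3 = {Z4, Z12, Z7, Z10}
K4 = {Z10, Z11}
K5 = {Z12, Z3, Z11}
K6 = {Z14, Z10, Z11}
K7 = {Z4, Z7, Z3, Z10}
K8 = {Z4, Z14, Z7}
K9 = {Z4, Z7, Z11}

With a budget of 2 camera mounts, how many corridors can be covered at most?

Choosing K1, K2 covers {Z4, Z12, Z7, Z3, Z10, Z11} — 6 corridors.
No choice of 2 camera mounts does better; here Z14 is left uncovered.

6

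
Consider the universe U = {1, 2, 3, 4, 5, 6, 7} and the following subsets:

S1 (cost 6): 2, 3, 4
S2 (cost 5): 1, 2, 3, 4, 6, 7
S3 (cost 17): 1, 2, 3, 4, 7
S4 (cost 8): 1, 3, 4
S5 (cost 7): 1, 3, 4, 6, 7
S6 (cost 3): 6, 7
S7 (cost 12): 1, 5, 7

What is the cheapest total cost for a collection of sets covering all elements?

17

S2, S7 cover every element at cost 5 + 12 = 17.
Any cover uses at least 2 sets; among all covering selections none totals below 17.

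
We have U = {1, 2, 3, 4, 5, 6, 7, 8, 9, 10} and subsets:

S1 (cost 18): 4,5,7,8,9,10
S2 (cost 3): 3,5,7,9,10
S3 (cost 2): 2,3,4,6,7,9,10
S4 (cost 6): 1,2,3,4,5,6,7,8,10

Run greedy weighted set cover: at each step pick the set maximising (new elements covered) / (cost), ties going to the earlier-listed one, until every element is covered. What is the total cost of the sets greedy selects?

8

Pick 1: S3 adds 7 new (2, 3, 4, 6, 7, 9, 10) at cost 2 (ratio 7/2).
Pick 2: S4 adds 3 new (1, 5, 8) at cost 6 (ratio 3/6).
Greedy total cost: 2 + 6 = 8.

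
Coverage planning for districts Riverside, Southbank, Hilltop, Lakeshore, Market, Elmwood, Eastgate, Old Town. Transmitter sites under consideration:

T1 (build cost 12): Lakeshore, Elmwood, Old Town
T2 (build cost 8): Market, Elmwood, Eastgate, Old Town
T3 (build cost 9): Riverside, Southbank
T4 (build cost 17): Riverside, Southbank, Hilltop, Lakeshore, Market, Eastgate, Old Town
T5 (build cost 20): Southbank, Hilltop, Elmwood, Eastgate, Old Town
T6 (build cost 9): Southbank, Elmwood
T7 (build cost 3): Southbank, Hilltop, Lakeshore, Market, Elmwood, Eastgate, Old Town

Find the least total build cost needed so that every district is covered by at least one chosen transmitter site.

12

T3, T7 cover every district at build cost 9 + 3 = 12.
Any cover uses at least 2 transmitter sites; among all covering selections none totals below 12.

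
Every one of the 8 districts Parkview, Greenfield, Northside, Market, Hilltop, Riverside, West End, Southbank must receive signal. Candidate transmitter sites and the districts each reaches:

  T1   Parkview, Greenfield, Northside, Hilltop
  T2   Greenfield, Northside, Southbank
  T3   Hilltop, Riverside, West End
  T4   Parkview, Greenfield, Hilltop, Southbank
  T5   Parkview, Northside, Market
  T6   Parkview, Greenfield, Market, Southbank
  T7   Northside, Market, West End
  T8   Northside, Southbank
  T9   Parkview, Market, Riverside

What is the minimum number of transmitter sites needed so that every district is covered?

3

T1, T3, T6 together cover {Parkview, Greenfield, Northside, Market, Hilltop, Riverside, West End, Southbank} — every district.
No 2 of the 9 transmitter sites cover everything (all 36 pairs fall short), so 3 is minimum.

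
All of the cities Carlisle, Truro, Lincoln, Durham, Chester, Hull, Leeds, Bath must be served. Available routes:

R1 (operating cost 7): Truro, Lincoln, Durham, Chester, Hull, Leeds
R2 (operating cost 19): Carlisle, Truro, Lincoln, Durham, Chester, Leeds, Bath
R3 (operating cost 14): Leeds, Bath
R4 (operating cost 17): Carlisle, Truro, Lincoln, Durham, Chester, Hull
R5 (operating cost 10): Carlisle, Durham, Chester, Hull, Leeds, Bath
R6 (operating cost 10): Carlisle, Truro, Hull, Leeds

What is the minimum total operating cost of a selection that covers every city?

17

R1, R5 cover every city at operating cost 7 + 10 = 17.
Any cover uses at least 2 routes; among all covering selections none totals below 17.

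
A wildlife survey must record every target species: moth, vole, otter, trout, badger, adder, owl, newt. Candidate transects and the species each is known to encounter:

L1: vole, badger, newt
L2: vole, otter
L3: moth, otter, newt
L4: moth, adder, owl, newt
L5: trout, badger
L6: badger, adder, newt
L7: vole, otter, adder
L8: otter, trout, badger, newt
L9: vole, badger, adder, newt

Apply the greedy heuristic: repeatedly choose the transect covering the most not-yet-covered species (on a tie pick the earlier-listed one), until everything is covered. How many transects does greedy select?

Pick 1: L4 covers 4 new species (moth, adder, owl, newt).
Pick 2: L8 covers 3 new species (otter, trout, badger).
Pick 3: L1 covers 1 new species (vole).
Greedy uses 3 transects.

3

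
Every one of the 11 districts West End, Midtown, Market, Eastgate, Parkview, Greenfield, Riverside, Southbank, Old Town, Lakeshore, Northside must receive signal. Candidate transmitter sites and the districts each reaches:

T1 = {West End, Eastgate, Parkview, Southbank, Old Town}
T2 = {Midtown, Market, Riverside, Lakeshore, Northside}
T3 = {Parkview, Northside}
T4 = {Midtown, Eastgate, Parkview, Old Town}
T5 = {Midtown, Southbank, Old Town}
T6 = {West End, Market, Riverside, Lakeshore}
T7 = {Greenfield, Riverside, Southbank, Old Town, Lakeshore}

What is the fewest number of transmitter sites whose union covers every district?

T1, T2, T7 together cover {West End, Midtown, Market, Eastgate, Parkview, Greenfield, Riverside, Southbank, Old Town, Lakeshore, Northside} — every district.
No 2 of the 7 transmitter sites cover everything (all 21 pairs fall short), so 3 is minimum.

3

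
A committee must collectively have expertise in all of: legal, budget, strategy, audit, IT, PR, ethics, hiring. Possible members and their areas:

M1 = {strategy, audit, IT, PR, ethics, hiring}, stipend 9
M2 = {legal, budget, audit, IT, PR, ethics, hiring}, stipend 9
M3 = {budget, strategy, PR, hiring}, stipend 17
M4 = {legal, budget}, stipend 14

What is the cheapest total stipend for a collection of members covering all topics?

M1, M2 cover every topic at stipend 9 + 9 = 18.
Any cover uses at least 2 members; among all covering selections none totals below 18.

18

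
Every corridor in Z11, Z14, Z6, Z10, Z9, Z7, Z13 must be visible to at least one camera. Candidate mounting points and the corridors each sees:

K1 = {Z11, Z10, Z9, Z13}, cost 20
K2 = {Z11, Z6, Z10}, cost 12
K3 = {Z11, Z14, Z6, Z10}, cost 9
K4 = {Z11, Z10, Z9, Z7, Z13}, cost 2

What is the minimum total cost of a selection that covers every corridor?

K3, K4 cover every corridor at cost 9 + 2 = 11.
Any cover uses at least 2 camera mounts; among all covering selections none totals below 11.

11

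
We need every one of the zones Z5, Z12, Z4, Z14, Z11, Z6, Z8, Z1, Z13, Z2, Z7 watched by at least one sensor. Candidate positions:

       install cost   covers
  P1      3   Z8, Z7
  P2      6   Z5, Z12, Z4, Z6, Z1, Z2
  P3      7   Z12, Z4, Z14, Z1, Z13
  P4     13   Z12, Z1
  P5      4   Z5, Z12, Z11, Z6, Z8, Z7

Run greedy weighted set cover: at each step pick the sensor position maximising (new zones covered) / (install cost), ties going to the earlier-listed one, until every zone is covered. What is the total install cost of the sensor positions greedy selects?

Pick 1: P5 adds 6 new (Z5, Z12, Z11, Z6, Z8, Z7) at install cost 4 (ratio 6/4).
Pick 2: P3 adds 4 new (Z4, Z14, Z1, Z13) at install cost 7 (ratio 4/7).
Pick 3: P2 adds 1 new (Z2) at install cost 6 (ratio 1/6).
Greedy total install cost: 4 + 7 + 6 = 17.

17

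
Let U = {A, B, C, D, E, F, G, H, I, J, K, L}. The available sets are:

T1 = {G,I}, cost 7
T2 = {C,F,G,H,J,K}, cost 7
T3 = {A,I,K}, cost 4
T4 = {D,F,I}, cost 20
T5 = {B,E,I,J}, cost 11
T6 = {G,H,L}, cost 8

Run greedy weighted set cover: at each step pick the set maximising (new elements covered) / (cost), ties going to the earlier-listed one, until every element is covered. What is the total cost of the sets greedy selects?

Pick 1: T2 adds 6 new (C, F, G, H, J, K) at cost 7 (ratio 6/7).
Pick 2: T3 adds 2 new (A, I) at cost 4 (ratio 2/4).
Pick 3: T5 adds 2 new (B, E) at cost 11 (ratio 2/11).
Pick 4: T6 adds 1 new (L) at cost 8 (ratio 1/8).
Pick 5: T4 adds 1 new (D) at cost 20 (ratio 1/20).
Greedy total cost: 7 + 4 + 11 + 8 + 20 = 50.

50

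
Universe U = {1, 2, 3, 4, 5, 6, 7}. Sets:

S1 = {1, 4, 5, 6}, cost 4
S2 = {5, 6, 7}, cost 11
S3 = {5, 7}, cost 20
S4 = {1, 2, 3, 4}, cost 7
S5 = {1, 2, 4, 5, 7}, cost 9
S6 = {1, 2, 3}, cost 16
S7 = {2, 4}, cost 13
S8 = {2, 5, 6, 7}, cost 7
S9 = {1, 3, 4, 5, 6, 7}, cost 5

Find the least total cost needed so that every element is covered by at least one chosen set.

S4, S9 cover every element at cost 7 + 5 = 12.
Any cover uses at least 2 sets; among all covering selections none totals below 12.

12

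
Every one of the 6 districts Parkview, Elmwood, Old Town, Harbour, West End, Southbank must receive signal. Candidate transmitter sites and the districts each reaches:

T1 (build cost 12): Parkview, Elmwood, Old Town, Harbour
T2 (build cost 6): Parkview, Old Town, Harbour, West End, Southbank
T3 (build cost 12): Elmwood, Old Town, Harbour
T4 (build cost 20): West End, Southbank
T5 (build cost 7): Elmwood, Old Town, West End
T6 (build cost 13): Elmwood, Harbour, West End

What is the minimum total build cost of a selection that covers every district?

T2, T5 cover every district at build cost 6 + 7 = 13.
Any cover uses at least 2 transmitter sites; among all covering selections none totals below 13.

13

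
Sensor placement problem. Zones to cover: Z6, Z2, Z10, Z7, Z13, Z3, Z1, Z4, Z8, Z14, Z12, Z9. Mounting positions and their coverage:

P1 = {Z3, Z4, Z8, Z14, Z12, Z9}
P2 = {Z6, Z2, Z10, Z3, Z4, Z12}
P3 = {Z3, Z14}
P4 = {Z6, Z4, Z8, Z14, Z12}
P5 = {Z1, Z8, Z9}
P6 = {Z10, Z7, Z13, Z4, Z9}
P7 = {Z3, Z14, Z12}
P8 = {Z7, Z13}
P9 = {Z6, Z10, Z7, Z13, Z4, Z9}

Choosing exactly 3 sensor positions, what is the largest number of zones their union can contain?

Choosing P1, P2, P6 covers {Z6, Z2, Z10, Z7, Z13, Z3, Z4, Z8, Z14, Z12, Z9} — 11 zones.
No choice of 3 sensor positions does better; here Z1 is left uncovered.

11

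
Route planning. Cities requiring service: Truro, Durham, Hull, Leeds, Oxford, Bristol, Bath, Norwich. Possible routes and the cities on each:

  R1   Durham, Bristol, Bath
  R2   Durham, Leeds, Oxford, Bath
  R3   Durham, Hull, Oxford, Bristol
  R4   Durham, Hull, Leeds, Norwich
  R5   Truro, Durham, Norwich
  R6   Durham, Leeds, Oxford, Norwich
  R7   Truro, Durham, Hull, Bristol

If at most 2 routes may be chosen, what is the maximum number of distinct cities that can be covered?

7

Choosing R2, R7 covers {Truro, Durham, Hull, Leeds, Oxford, Bristol, Bath} — 7 cities.
No choice of 2 routes does better; here Norwich is left uncovered.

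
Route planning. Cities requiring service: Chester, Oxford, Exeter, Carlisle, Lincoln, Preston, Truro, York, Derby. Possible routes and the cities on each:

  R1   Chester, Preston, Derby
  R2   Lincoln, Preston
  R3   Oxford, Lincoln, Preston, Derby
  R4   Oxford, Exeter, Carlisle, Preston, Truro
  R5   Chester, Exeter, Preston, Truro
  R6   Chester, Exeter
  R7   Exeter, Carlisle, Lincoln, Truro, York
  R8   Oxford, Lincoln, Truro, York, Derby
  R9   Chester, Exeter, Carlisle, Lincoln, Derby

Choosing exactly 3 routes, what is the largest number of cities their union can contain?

Choosing R1, R3, R7 covers {Chester, Oxford, Exeter, Carlisle, Lincoln, Preston, Truro, York, Derby} — 9 cities.
That is all 9 cities.

9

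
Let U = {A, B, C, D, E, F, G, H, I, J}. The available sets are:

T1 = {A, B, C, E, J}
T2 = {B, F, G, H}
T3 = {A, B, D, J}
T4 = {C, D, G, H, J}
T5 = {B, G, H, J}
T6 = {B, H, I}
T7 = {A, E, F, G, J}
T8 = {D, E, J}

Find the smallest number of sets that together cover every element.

3

T4, T6, T7 together cover {A, B, C, D, E, F, G, H, I, J} — every element.
No 2 of the 8 sets cover everything (all 28 pairs fall short), so 3 is minimum.
Greedy (largest uncovered first) would take T1, T2, T3, T6 — 4 sets — but 3 suffice.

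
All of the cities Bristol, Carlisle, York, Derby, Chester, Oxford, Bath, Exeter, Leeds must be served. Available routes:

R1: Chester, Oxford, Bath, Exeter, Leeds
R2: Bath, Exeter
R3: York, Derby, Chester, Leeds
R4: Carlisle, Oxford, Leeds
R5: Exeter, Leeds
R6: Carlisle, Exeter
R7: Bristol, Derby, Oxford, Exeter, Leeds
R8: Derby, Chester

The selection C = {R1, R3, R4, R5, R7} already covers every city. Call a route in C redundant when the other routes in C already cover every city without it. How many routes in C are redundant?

Drop R1: Bath uncovered — not redundant.
Drop R3: York uncovered — not redundant.
Drop R4: Carlisle uncovered — not redundant.
Drop R5: the rest still cover every city — redundant.
Drop R7: Bristol uncovered — not redundant.
1 redundant: R5.

1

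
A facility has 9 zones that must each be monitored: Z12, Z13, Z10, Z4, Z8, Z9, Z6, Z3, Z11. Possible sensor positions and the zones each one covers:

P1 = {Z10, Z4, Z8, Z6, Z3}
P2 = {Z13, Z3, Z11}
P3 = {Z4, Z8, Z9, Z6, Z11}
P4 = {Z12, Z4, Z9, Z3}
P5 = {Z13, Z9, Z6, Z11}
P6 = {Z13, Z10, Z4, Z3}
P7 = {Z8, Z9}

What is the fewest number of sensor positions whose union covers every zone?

P1, P2, P4 together cover {Z12, Z13, Z10, Z4, Z8, Z9, Z6, Z3, Z11} — every zone.
No 2 of the 7 sensor positions cover everything (all 21 pairs fall short), so 3 is minimum.

3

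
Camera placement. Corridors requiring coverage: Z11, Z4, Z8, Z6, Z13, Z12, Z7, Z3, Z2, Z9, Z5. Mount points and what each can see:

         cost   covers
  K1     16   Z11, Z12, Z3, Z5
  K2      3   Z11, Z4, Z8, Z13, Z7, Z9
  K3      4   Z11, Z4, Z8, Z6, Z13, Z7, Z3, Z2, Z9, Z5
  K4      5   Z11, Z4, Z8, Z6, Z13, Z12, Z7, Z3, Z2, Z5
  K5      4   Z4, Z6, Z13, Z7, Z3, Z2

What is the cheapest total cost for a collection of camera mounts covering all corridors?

8

K2, K4 cover every corridor at cost 3 + 5 = 8.
Any cover uses at least 2 camera mounts; among all covering selections none totals below 8.
Greedy by coverage-per-cost would pick K3, K4 for 9 — worse than the optimum 8.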